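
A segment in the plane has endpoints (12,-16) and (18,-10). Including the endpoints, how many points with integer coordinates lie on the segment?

The number of lattice points on a segment between lattice points is gcd(|Δx|,|Δy|) + 1 = gcd(6,6) + 1 = 6 + 1 = 7.

7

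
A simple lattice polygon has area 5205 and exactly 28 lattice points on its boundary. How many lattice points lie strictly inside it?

Pick's theorem A = I + B/2 − 1 rearranges to I = A − B/2 + 1 = 5205 − 28/2 + 1 = 5192.

5192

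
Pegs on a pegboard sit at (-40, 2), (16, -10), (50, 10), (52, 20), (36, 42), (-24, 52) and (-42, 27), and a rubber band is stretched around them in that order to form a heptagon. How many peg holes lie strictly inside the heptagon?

By the shoelace formula, twice the signed area is |((-40)·(-10) − 16·2) + (16·10 − 50·(-10)) + (50·20 − 52·10) + (52·42 − 36·20) + (36·52 − (-24)·42) + ((-24)·27 − (-42)·52) + ((-42)·2 − (-40)·27)| = 8384, so the area is 4192.
The number of boundary lattice points is Σ gcd(|Δx|,|Δy|) = gcd(56,12) + gcd(34,20) + gcd(2,10) + gcd(16,22) + gcd(60,10) + gcd(18,25) + gcd(2,25) = 4+2+2+2+10+1+1 = 22.
By Pick's theorem A = I + B/2 − 1, so I = 4192 − 22/2 + 1 = 4182.

4182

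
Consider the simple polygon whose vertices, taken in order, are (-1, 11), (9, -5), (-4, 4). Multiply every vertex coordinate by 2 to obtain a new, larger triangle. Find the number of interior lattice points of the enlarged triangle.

233

By the shoelace formula, twice the signed area is |[(-1)·(-5) − 9·11] + [9·4 − (-4)·(-5)] + [(-4)·11 − (-1)·4]| = 118, so the area is 59.
Summing gcd(|Δx|,|Δy|) over the edges gives the boundary count: gcd(10,16) + gcd(13,9) + gcd(3,7) = 2+1+1 = 4.
Scaling by 2 multiplies the area by 2² = 4 (so the new area is 236) and multiplies the boundary lattice-point count by 2, giving 8.
By Pick's theorem, the interior count of the dilated polygon is 236 − 8/2 + 1 = 233.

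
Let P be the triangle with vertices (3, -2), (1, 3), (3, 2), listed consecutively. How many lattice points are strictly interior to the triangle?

By the shoelace formula, twice the signed area is |[3·3 − 1·(-2)] + [1·2 − 3·3] + [3·(-2) − 3·2]| = 8, so the area is 4.
Along each edge there are gcd(|Δx|,|Δy|)+1 lattice points, so counting each shared vertex once the boundary has gcd(2,5) + gcd(2,1) + gcd(0,4) = 1+1+4 = 6.
By Pick's theorem A = I + B/2 − 1, so I = 4 − 6/2 + 1 = 2.

2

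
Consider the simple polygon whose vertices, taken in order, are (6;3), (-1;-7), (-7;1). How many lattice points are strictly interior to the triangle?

57

The shoelace formula gives twice the area as |[6·(-7) − (-1)·3] + [(-1)·1 − (-7)·(-7)] + [(-7)·3 − 6·1]| = 116, so the area is 58.
Summing gcd(|Δx|,|Δy|) over the edges gives the boundary count: gcd(7,10) + gcd(6,8) + gcd(13,2) = 1+2+1 = 4.
By Pick's theorem A = I + B/2 − 1, so I = 58 − 4/2 + 1 = 57.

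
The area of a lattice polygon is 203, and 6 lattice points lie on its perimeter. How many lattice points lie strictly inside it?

From Pick's theorem, I = A − B/2 + 1 = 203 − 6/2 + 1 = 201.

201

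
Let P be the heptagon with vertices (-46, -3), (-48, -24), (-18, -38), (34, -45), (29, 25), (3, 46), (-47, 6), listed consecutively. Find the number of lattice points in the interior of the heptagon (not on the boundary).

5223

By the shoelace formula, twice the signed area is |((-46)·(-24) − (-48)·(-3)) + ((-48)·(-38) − (-18)·(-24)) + ((-18)·(-45) − 34·(-38)) + (34·25 − 29·(-45)) + (29·46 − 3·25) + (3·6 − (-47)·46) + ((-47)·(-3) − (-46)·6)| = 10465, so the area is 10465/2.
Along each edge there are gcd(|Δx|,|Δy|)+1 lattice points, so counting each shared vertex once the boundary has gcd(2,21) + gcd(30,14) + gcd(52,7) + gcd(5,70) + gcd(26,21) + gcd(50,40) + gcd(1,9) = 1+2+1+5+1+10+1 = 21.
By Pick's theorem A = I + B/2 − 1, so I = 10465/2 − 21/2 + 1 = 5223.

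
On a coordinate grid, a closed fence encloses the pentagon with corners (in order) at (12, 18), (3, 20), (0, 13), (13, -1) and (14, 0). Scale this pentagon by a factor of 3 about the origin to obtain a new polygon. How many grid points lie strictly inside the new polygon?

1441

Using the shoelace formula, 2A = |[12·20 − 3·18] + [3·13 − 0·20] + [0·(-1) − 13·13] + [13·0 − 14·(-1)] + [14·18 − 12·0]| = 322, so the area is 161.
Summing gcd(|Δx|,|Δy|) over the edges gives the boundary count: gcd(9,2) + gcd(3,7) + gcd(13,14) + gcd(1,1) + gcd(2,18) = 1+1+1+1+2 = 6.
Scaling by 3 multiplies the area by 3² = 9 (so the new area is 1449) and multiplies the boundary lattice-point count by 3, giving 18.
By Pick's theorem, the interior count of the dilated polygon is 1449 − 18/2 + 1 = 1441.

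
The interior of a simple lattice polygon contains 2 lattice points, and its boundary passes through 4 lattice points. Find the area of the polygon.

3

Pick's theorem states A = I + B/2 − 1, so A = 2 + 4/2 − 1 = 3.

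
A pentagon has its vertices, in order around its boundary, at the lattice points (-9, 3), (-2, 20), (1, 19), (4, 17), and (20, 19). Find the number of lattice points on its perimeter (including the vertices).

6

Along each edge there are gcd(|Δx|,|Δy|)+1 lattice points, so counting each shared vertex once the boundary has gcd(7,17) + gcd(3,1) + gcd(3,2) + gcd(16,2) + gcd(29,16) = 1+1+1+2+1 = 6.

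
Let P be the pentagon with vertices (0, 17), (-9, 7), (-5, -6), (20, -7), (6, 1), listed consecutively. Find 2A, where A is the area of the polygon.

561

By the shoelace formula, twice the signed area is |[0·7 − (-9)·17] + [(-9)·(-6) − (-5)·7] + [(-5)·(-7) − 20·(-6)] + [20·1 − 6·(-7)] + [6·17 − 0·1]| = 561, so the area is 280.5.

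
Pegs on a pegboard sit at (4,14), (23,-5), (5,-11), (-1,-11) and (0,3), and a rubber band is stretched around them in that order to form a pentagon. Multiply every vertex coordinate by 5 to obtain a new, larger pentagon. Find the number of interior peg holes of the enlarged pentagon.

8056

By the shoelace formula, twice the signed area is |[4·(-5) − 23·14] + [23·(-11) − 5·(-5)] + [5·(-11) − (-1)·(-11)] + [(-1)·3 − 0·(-11)] + [0·14 − 4·3]| = 651, so the area is 325.5.
Summing gcd(|Δx|,|Δy|) over the edges gives the boundary count: gcd(19,19) + gcd(18,6) + gcd(6,0) + gcd(1,14) + gcd(4,11) = 19+6+6+1+1 = 33.
Scaling by 5 multiplies the area by 5² = 25 (so the new area is 16275/2) and multiplies the boundary lattice-point count by 5, giving 165.
By Pick's theorem, the interior count of the dilated polygon is 16275/2 − 165/2 + 1 = 8056.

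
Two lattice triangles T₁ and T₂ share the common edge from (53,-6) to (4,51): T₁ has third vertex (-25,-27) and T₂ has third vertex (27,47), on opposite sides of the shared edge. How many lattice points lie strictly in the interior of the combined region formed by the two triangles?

3293

The union is the simple quadrilateral with vertices (53,-6), (-25,-27), (4,51), (27,47) in order.
Using the shoelace formula, 2A = |(53·(-27) − (-25)·(-6)) + ((-25)·51 − 4·(-27)) + (4·47 − 27·51) + (27·(-6) − 53·47)| = 6590, so the area is 3295.
Along each edge there are gcd(|Δx|,|Δy|)+1 lattice points, so counting each shared vertex once the boundary has gcd(78,21) + gcd(29,78) + gcd(23,4) + gcd(26,53) = 3+1+1+1 = 6.
By Pick's theorem I = A − B/2 + 1 = 3295 − 6/2 + 1 = 3293.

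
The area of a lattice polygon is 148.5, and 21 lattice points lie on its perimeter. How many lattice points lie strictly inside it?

From Pick's theorem, I = A − B/2 + 1 = 148.5 − 21/2 + 1 = 139.

139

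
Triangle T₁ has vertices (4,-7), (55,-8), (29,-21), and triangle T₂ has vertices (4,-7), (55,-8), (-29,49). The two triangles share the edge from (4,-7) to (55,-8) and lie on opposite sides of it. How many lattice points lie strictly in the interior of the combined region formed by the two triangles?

1748

The union is the simple quadrilateral with vertices (4,-7), (29,-21), (55,-8), (-29,49) in order.
By the shoelace formula, twice the signed area is |[4·(-21) − 29·(-7)] + [29·(-8) − 55·(-21)] + [55·49 − (-29)·(-8)] + [(-29)·(-7) − 4·49]| = 3512, so the area is 1756.
Along each edge there are gcd(|Δx|,|Δy|)+1 lattice points, so counting each shared vertex once the boundary has gcd(25,14) + gcd(26,13) + gcd(84,57) + gcd(33,56) = 1+13+3+1 = 18.
By Pick's theorem I = A − B/2 + 1 = 1756 − 18/2 + 1 = 1748.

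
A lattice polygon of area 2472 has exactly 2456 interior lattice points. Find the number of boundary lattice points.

34

Pick's theorem gives A = I + B/2 − 1, so B = 2(A − I + 1) = 2(2472 − 2456 + 1) = 34.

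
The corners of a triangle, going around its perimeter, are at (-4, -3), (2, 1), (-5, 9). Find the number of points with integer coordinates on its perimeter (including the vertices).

4

The number of boundary lattice points is Σ gcd(|Δx|,|Δy|) = gcd(6,4) + gcd(7,8) + gcd(1,12) = 2+1+1 = 4.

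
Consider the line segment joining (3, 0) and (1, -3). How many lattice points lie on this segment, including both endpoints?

The number of lattice points on a segment between lattice points is gcd(|Δx|,|Δy|) + 1 = gcd(2,3) + 1 = 1 + 1 = 2.

2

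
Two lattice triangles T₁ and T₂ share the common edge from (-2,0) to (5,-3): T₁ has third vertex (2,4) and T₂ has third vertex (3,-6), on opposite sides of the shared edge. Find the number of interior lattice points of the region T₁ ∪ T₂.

The union is the simple quadrilateral with vertices (-2,0), (2,4), (5,-3), (3,-6) in order.
By the shoelace formula, twice the signed area is |[(-2)·4 − 2·0] + [2·(-3) − 5·4] + [5·(-6) − 3·(-3)] + [3·0 − (-2)·(-6)]| = 67, so the area is 67/2.
Summing gcd(|Δx|,|Δy|) over the edges gives the boundary count: gcd(4,4) + gcd(3,7) + gcd(2,3) + gcd(5,6) = 4+1+1+1 = 7.
By Pick's theorem I = A − B/2 + 1 = 67/2 − 7/2 + 1 = 31.

31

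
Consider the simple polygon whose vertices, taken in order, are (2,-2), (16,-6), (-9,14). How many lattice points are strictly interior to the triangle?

87

By the shoelace formula, twice the signed area is |[2·(-6) − 16·(-2)] + [16·14 − (-9)·(-6)] + [(-9)·(-2) − 2·14]| = 180, so the area is 90.
The number of boundary lattice points is Σ gcd(|Δx|,|Δy|) = gcd(14,4) + gcd(25,20) + gcd(11,16) = 2+5+1 = 8.
By Pick's theorem A = I + B/2 − 1, so I = 90 − 8/2 + 1 = 87.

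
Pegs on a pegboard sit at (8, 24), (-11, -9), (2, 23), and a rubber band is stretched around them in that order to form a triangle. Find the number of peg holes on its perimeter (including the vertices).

Along each edge there are gcd(|Δx|,|Δy|)+1 lattice points, so counting each shared vertex once the boundary has gcd(19,33) + gcd(13,32) + gcd(6,1) = 1+1+1 = 3.

3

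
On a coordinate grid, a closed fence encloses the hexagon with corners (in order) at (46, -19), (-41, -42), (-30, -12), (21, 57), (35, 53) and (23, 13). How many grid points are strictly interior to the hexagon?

Using the shoelace formula, 2A = |[46·(-42) − (-41)·(-19)] + [(-41)·(-12) − (-30)·(-42)] + [(-30)·57 − 21·(-12)] + [21·53 − 35·57] + [35·13 − 23·53] + [23·(-19) − 46·13]| = 7618, so the area is 3809.
The number of boundary lattice points is Σ gcd(|Δx|,|Δy|) = gcd(87,23) + gcd(11,30) + gcd(51,69) + gcd(14,4) + gcd(12,40) + gcd(23,32) = 1+1+3+2+4+1 = 12.
By Pick's theorem A = I + B/2 − 1, so I = 3809 − 12/2 + 1 = 3804.

3804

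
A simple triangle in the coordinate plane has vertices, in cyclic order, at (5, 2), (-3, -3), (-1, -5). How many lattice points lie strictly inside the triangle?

12

By the shoelace formula, twice the signed area is |[5·(-3) − (-3)·2] + [(-3)·(-5) − (-1)·(-3)] + [(-1)·2 − 5·(-5)]| = 26, so the area is 13.
Along each edge there are gcd(|Δx|,|Δy|)+1 lattice points, so counting each shared vertex once the boundary has gcd(8,5) + gcd(2,2) + gcd(6,7) = 1+2+1 = 4.
Pick's theorem gives I = A − B/2 + 1 = 13 − 4/2 + 1 = 12.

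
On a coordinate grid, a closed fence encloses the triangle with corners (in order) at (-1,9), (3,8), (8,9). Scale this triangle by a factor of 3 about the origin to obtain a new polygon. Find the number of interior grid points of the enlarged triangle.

25

The shoelace formula gives twice the area as |[(-1)·8 − 3·9] + [3·9 − 8·8] + [8·9 − (-1)·9]| = 9, so the area is 9/2.
Along each edge there are gcd(|Δx|,|Δy|)+1 lattice points, so counting each shared vertex once the boundary has gcd(4,1) + gcd(5,1) + gcd(9,0) = 1+1+9 = 11.
Scaling by 3 multiplies the area by 3² = 9 (so the new area is 40.5) and multiplies the boundary lattice-point count by 3, giving 33.
By Pick's theorem, the interior count of the dilated polygon is 40.5 − 33/2 + 1 = 25.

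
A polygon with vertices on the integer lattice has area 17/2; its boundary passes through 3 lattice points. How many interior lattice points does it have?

From Pick's theorem, I = A − B/2 + 1 = 17/2 − 3/2 + 1 = 8.

8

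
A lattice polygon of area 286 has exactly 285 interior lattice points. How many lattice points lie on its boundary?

4

Pick's theorem gives A = I + B/2 − 1, so B = 2(A − I + 1) = 2(286 − 285 + 1) = 4.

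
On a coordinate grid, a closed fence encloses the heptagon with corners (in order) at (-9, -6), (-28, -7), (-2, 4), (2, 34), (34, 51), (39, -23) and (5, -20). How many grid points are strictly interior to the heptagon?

2494

By the shoelace formula, twice the signed area is |((-9)·(-7) − (-28)·(-6)) + ((-28)·4 − (-2)·(-7)) + ((-2)·34 − 2·4) + (2·51 − 34·34) + (34·(-23) − 39·51) + (39·(-20) − 5·(-23)) + (5·(-6) − (-9)·(-20))| = 5007, so the area is 5007/2.
Summing gcd(|Δx|,|Δy|) over the edges gives the boundary count: gcd(19,1) + gcd(26,11) + gcd(4,30) + gcd(32,17) + gcd(5,74) + gcd(34,3) + gcd(14,14) = 1+1+2+1+1+1+14 = 21.
By Pick's theorem A = I + B/2 − 1, so I = 5007/2 − 21/2 + 1 = 2494.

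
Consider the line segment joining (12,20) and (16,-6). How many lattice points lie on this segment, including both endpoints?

3

The number of lattice points on a segment between lattice points is gcd(|Δx|,|Δy|) + 1 = gcd(4,26) + 1 = 2 + 1 = 3.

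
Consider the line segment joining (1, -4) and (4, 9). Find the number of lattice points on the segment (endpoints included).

2

The number of lattice points on a segment between lattice points is gcd(|Δx|,|Δy|) + 1 = gcd(3,13) + 1 = 1 + 1 = 2.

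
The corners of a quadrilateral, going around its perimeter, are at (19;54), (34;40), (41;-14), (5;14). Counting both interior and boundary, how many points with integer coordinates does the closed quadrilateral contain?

The shoelace formula gives twice the area as |[19·40 − 34·54] + [34·(-14) − 41·40] + [41·14 − 5·(-14)] + [5·54 − 19·14]| = 2544, so the area is 1272.
Summing gcd(|Δx|,|Δy|) over the edges gives the boundary count: gcd(15,14) + gcd(7,54) + gcd(36,28) + gcd(14,40) = 1+1+4+2 = 8.
Pick's theorem gives I = A − B/2 + 1 = 1272 − 8/2 + 1 = 1269, so the closed region contains I + B = 1269 + 8 = 1277 lattice points.

1277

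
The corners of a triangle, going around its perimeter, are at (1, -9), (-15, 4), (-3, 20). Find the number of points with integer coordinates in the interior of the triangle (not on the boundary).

Using the shoelace formula, 2A = |(1·4 − (-15)·(-9)) + ((-15)·20 − (-3)·4) + ((-3)·(-9) − 1·20)| = 412, so the area is 206.
Summing gcd(|Δx|,|Δy|) over the edges gives the boundary count: gcd(16,13) + gcd(12,16) + gcd(4,29) = 1+4+1 = 6.
By Pick's theorem A = I + B/2 − 1, so I = 206 − 6/2 + 1 = 204.

204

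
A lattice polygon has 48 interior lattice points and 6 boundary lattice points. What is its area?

By Pick's theorem, A = I + B/2 − 1 = 48 + 6/2 − 1 = 50.

50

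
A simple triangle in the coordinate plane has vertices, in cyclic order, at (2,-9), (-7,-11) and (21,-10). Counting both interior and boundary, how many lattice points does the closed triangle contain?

By the shoelace formula, twice the signed area is |[2·(-11) − (-7)·(-9)] + [(-7)·(-10) − 21·(-11)] + [21·(-9) − 2·(-10)]| = 47, so the area is 23.5.
The number of boundary lattice points is Σ gcd(|Δx|,|Δy|) = gcd(9,2) + gcd(28,1) + gcd(19,1) = 1+1+1 = 3.
Pick's theorem gives I = A − B/2 + 1 = 23.5 − 3/2 + 1 = 23, so the closed region contains I + B = 23 + 3 = 26 lattice points.

26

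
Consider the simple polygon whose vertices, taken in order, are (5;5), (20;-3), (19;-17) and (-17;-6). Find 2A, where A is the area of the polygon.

By the shoelace formula, twice the signed area is |(5·(-3) − 20·5) + (20·(-17) − 19·(-3)) + (19·(-6) − (-17)·(-17)) + ((-17)·5 − 5·(-6))| = 856, so the area is 428.

856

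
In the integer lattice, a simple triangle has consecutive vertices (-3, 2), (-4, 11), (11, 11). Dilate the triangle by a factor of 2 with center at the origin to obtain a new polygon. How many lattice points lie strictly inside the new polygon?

254

By the shoelace formula, twice the signed area is |((-3)·11 − (-4)·2) + ((-4)·11 − 11·11) + (11·2 − (-3)·11)| = 135, so the area is 67.5.
The number of boundary lattice points is Σ gcd(|Δx|,|Δy|) = gcd(1,9) + gcd(15,0) + gcd(14,9) = 1+15+1 = 17.
Scaling by 2 multiplies the area by 2² = 4 (so the new area is 270) and multiplies the boundary lattice-point count by 2, giving 34.
By Pick's theorem, the interior count of the dilated polygon is 270 − 34/2 + 1 = 254.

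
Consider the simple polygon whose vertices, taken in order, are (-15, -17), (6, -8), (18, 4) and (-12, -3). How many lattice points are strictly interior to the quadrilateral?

Using the shoelace formula, 2A = |[(-15)·(-8) − 6·(-17)] + [6·4 − 18·(-8)] + [18·(-3) − (-12)·4] + [(-12)·(-17) − (-15)·(-3)]| = 543, so the area is 543/2.
The number of boundary lattice points is Σ gcd(|Δx|,|Δy|) = gcd(21,9) + gcd(12,12) + gcd(30,7) + gcd(3,14) = 3+12+1+1 = 17.
By Pick's theorem A = I + B/2 − 1, so I = 543/2 − 17/2 + 1 = 264.

264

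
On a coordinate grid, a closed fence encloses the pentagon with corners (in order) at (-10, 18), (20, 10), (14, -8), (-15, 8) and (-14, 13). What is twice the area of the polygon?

The shoelace formula gives twice the area as |[(-10)·10 − 20·18] + [20·(-8) − 14·10] + [14·8 − (-15)·(-8)] + [(-15)·13 − (-14)·8] + [(-14)·18 − (-10)·13]| = 973, so the area is 486.5.

973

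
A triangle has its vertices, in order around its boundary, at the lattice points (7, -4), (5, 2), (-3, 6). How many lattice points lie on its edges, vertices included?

Summing gcd(|Δx|,|Δy|) over the edges gives the boundary count: gcd(2,6) + gcd(8,4) + gcd(10,10) = 2+4+10 = 16.

16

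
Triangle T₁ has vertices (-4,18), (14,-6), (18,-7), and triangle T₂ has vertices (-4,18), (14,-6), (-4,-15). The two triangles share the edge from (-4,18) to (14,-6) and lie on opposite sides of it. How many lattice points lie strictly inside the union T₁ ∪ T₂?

315

The union is the simple quadrilateral with vertices (-4,18), (18,-7), (14,-6), (-4,-15) in order.
The shoelace formula gives twice the area as |((-4)·(-7) − 18·18) + (18·(-6) − 14·(-7)) + (14·(-15) − (-4)·(-6)) + ((-4)·18 − (-4)·(-15))| = 672, so the area is 336.
Along each edge there are gcd(|Δx|,|Δy|)+1 lattice points, so counting each shared vertex once the boundary has gcd(22,25) + gcd(4,1) + gcd(18,9) + gcd(0,33) = 1+1+9+33 = 44.
By Pick's theorem I = A − B/2 + 1 = 336 − 44/2 + 1 = 315.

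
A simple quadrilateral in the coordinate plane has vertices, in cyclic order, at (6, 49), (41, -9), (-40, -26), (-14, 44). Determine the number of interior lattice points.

3278

By the shoelace formula, twice the signed area is |[6·(-9) − 41·49] + [41·(-26) − (-40)·(-9)] + [(-40)·44 − (-14)·(-26)] + [(-14)·49 − 6·44]| = 6563, so the area is 6563/2.
Summing gcd(|Δx|,|Δy|) over the edges gives the boundary count: gcd(35,58) + gcd(81,17) + gcd(26,70) + gcd(20,5) = 1+1+2+5 = 9.
By Pick's theorem A = I + B/2 − 1, so I = 6563/2 − 9/2 + 1 = 3278.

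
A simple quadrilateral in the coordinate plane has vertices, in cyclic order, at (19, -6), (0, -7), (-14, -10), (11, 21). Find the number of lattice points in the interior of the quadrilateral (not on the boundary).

Using the shoelace formula, 2A = |[19·(-7) − 0·(-6)] + [0·(-10) − (-14)·(-7)] + [(-14)·21 − 11·(-10)] + [11·(-6) − 19·21]| = 880, so the area is 440.
Along each edge there are gcd(|Δx|,|Δy|)+1 lattice points, so counting each shared vertex once the boundary has gcd(19,1) + gcd(14,3) + gcd(25,31) + gcd(8,27) = 1+1+1+1 = 4.
By Pick's theorem A = I + B/2 − 1, so I = 440 − 4/2 + 1 = 439.

439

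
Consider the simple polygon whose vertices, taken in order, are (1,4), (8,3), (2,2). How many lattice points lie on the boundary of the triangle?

Summing gcd(|Δx|,|Δy|) over the edges gives the boundary count: gcd(7,1) + gcd(6,1) + gcd(1,2) = 1+1+1 = 3.

3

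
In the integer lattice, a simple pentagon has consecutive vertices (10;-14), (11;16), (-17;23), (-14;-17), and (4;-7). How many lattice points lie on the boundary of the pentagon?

12

Summing gcd(|Δx|,|Δy|) over the edges gives the boundary count: gcd(1,30) + gcd(28,7) + gcd(3,40) + gcd(18,10) + gcd(6,7) = 1+7+1+2+1 = 12.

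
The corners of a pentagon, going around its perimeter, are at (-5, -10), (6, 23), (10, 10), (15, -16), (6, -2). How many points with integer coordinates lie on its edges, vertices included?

15

The number of boundary lattice points is Σ gcd(|Δx|,|Δy|) = gcd(11,33) + gcd(4,13) + gcd(5,26) + gcd(9,14) + gcd(11,8) = 11+1+1+1+1 = 15.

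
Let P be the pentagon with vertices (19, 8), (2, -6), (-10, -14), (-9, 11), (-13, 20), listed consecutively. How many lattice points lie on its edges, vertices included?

11

Along each edge there are gcd(|Δx|,|Δy|)+1 lattice points, so counting each shared vertex once the boundary has gcd(17,14) + gcd(12,8) + gcd(1,25) + gcd(4,9) + gcd(32,12) = 1+4+1+1+4 = 11.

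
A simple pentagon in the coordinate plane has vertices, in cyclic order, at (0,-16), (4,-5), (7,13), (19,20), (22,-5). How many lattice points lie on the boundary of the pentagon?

17

Summing gcd(|Δx|,|Δy|) over the edges gives the boundary count: gcd(4,11) + gcd(3,18) + gcd(12,7) + gcd(3,25) + gcd(22,11) = 1+3+1+1+11 = 17.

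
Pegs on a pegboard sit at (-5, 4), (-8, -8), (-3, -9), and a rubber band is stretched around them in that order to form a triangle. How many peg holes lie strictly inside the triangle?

30

By the shoelace formula, twice the signed area is |[(-5)·(-8) − (-8)·4] + [(-8)·(-9) − (-3)·(-8)] + [(-3)·4 − (-5)·(-9)]| = 63, so the area is 31.5.
The number of boundary lattice points is Σ gcd(|Δx|,|Δy|) = gcd(3,12) + gcd(5,1) + gcd(2,13) = 3+1+1 = 5.
Pick's theorem gives I = A − B/2 + 1 = 31.5 − 5/2 + 1 = 30.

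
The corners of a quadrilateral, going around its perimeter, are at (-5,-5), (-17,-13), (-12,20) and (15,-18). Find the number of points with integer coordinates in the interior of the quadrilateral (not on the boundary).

380

The shoelace formula gives twice the area as |((-5)·(-13) − (-17)·(-5)) + ((-17)·20 − (-12)·(-13)) + ((-12)·(-18) − 15·20) + (15·(-5) − (-5)·(-18))| = 765, so the area is 382.5.
The number of boundary lattice points is Σ gcd(|Δx|,|Δy|) = gcd(12,8) + gcd(5,33) + gcd(27,38) + gcd(20,13) = 4+1+1+1 = 7.
By Pick's theorem A = I + B/2 − 1, so I = 382.5 − 7/2 + 1 = 380.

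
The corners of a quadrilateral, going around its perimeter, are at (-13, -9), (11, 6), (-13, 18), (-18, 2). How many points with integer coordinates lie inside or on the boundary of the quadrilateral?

401

By the shoelace formula, twice the signed area is |((-13)·6 − 11·(-9)) + (11·18 − (-13)·6) + ((-13)·2 − (-18)·18) + ((-18)·(-9) − (-13)·2)| = 783, so the area is 783/2.
Along each edge there are gcd(|Δx|,|Δy|)+1 lattice points, so counting each shared vertex once the boundary has gcd(24,15) + gcd(24,12) + gcd(5,16) + gcd(5,11) = 3+12+1+1 = 17.
Pick's theorem gives I = A − B/2 + 1 = 783/2 − 17/2 + 1 = 384, so the closed region contains I + B = 384 + 17 = 401 lattice points.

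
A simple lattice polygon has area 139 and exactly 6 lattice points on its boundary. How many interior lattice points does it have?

137

From Pick's theorem, I = A − B/2 + 1 = 139 − 6/2 + 1 = 137.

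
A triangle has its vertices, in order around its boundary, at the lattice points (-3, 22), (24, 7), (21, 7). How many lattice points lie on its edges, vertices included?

Along each edge there are gcd(|Δx|,|Δy|)+1 lattice points, so counting each shared vertex once the boundary has gcd(27,15) + gcd(3,0) + gcd(24,15) = 3+3+3 = 9.

9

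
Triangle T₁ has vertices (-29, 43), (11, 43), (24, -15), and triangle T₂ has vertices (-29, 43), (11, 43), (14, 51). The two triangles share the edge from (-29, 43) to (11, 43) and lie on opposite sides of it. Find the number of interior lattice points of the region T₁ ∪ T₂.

The union is the simple quadrilateral with vertices (-29, 43), (24, -15), (11, 43), (14, 51) in order.
Using the shoelace formula, 2A = |((-29)·(-15) − 24·43) + (24·43 − 11·(-15)) + (11·51 − 14·43) + (14·43 − (-29)·51)| = 2640, so the area is 1320.
The number of boundary lattice points is Σ gcd(|Δx|,|Δy|) = gcd(53,58) + gcd(13,58) + gcd(3,8) + gcd(43,8) = 1+1+1+1 = 4.
By Pick's theorem I = A − B/2 + 1 = 1320 − 4/2 + 1 = 1319.

1319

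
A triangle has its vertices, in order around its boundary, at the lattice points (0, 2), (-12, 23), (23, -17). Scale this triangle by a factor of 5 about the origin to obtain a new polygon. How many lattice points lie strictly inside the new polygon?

3166

The shoelace formula gives twice the area as |(0·23 − (-12)·2) + ((-12)·(-17) − 23·23) + (23·2 − 0·(-17))| = 255, so the area is 127.5.
Summing gcd(|Δx|,|Δy|) over the edges gives the boundary count: gcd(12,21) + gcd(35,40) + gcd(23,19) = 3+5+1 = 9.
Scaling by 5 multiplies the area by 5² = 25 (so the new area is 3187.5) and multiplies the boundary lattice-point count by 5, giving 45.
By Pick's theorem, the interior count of the dilated polygon is 3187.5 − 45/2 + 1 = 3166.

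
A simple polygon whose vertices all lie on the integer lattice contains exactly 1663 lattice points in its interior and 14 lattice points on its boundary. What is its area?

Pick's theorem states A = I + B/2 − 1, so A = 1663 + 14/2 − 1 = 1669.

1669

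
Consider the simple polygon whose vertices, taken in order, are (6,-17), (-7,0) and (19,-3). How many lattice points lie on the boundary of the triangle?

The number of boundary lattice points is Σ gcd(|Δx|,|Δy|) = gcd(13,17) + gcd(26,3) + gcd(13,14) = 1+1+1 = 3.

3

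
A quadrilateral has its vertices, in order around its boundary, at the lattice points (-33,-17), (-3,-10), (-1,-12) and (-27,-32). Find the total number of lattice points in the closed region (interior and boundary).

Using the shoelace formula, 2A = |[(-33)·(-10) − (-3)·(-17)] + [(-3)·(-12) − (-1)·(-10)] + [(-1)·(-32) − (-27)·(-12)] + [(-27)·(-17) − (-33)·(-32)]| = 584, so the area is 292.
The number of boundary lattice points is Σ gcd(|Δx|,|Δy|) = gcd(30,7) + gcd(2,2) + gcd(26,20) + gcd(6,15) = 1+2+2+3 = 8.
Pick's theorem gives I = A − B/2 + 1 = 292 − 8/2 + 1 = 289, so the closed region contains I + B = 289 + 8 = 297 lattice points.

297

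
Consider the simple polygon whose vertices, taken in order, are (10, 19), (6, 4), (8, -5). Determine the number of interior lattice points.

32

Using the shoelace formula, 2A = |(10·4 − 6·19) + (6·(-5) − 8·4) + (8·19 − 10·(-5))| = 66, so the area is 33.
Summing gcd(|Δx|,|Δy|) over the edges gives the boundary count: gcd(4,15) + gcd(2,9) + gcd(2,24) = 1+1+2 = 4.
By Pick's theorem A = I + B/2 − 1, so I = 33 − 4/2 + 1 = 32.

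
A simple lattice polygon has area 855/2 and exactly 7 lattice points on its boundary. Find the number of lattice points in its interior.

425

From Pick's theorem, I = A − B/2 + 1 = 855/2 − 7/2 + 1 = 425.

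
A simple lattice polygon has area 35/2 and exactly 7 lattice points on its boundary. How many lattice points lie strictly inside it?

15

From Pick's theorem, I = A − B/2 + 1 = 35/2 − 7/2 + 1 = 15.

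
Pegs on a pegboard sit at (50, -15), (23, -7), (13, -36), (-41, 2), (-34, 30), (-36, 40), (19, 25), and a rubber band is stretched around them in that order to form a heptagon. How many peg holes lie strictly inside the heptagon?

By the shoelace formula, twice the signed area is |(50·(-7) − 23·(-15)) + (23·(-36) − 13·(-7)) + (13·2 − (-41)·(-36)) + ((-41)·30 − (-34)·2) + ((-34)·40 − (-36)·30) + ((-36)·25 − 19·40) + (19·(-15) − 50·25)| = 6829, so the area is 3414.5.
The number of boundary lattice points is Σ gcd(|Δx|,|Δy|) = gcd(27,8) + gcd(10,29) + gcd(54,38) + gcd(7,28) + gcd(2,10) + gcd(55,15) + gcd(31,40) = 1+1+2+7+2+5+1 = 19.
Pick's theorem gives I = A − B/2 + 1 = 3414.5 − 19/2 + 1 = 3406.

3406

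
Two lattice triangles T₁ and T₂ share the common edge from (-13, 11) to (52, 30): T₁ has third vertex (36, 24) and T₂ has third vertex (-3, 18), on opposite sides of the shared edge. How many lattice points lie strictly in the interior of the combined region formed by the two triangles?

174

The union is the simple quadrilateral with vertices (-13, 11), (36, 24), (52, 30), (-3, 18) in order.
Using the shoelace formula, 2A = |((-13)·24 − 36·11) + (36·30 − 52·24) + (52·18 − (-3)·30) + ((-3)·11 − (-13)·18)| = 351, so the area is 351/2.
The number of boundary lattice points is Σ gcd(|Δx|,|Δy|) = gcd(49,13) + gcd(16,6) + gcd(55,12) + gcd(10,7) = 1+2+1+1 = 5.
By Pick's theorem I = A − B/2 + 1 = 351/2 − 5/2 + 1 = 174.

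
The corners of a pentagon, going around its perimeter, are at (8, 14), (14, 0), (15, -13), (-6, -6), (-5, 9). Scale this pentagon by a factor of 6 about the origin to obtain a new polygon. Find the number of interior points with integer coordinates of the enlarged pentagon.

The shoelace formula gives twice the area as |(8·0 − 14·14) + (14·(-13) − 15·0) + (15·(-6) − (-6)·(-13)) + ((-6)·9 − (-5)·(-6)) + ((-5)·14 − 8·9)| = 772, so the area is 386.
The number of boundary lattice points is Σ gcd(|Δx|,|Δy|) = gcd(6,14) + gcd(1,13) + gcd(21,7) + gcd(1,15) + gcd(13,5) = 2+1+7+1+1 = 12.
Scaling by 6 multiplies the area by 6² = 36 (so the new area is 13896) and multiplies the boundary lattice-point count by 6, giving 72.
By Pick's theorem, the interior count of the dilated polygon is 13896 − 72/2 + 1 = 13861.

13861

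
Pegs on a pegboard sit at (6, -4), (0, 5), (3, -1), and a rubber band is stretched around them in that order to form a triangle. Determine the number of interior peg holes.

By the shoelace formula, twice the signed area is |[6·5 − 0·(-4)] + [0·(-1) − 3·5] + [3·(-4) − 6·(-1)]| = 9, so the area is 4.5.
Summing gcd(|Δx|,|Δy|) over the edges gives the boundary count: gcd(6,9) + gcd(3,6) + gcd(3,3) = 3+3+3 = 9.
Pick's theorem gives I = A − B/2 + 1 = 4.5 − 9/2 + 1 = 1.

1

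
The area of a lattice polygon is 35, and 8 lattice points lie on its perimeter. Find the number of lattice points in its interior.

Pick's theorem A = I + B/2 − 1 rearranges to I = A − B/2 + 1 = 35 − 8/2 + 1 = 32.

32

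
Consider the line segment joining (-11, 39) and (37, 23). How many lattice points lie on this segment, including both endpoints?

17

The number of lattice points on a segment between lattice points is gcd(|Δx|,|Δy|) + 1 = gcd(48,16) + 1 = 16 + 1 = 17.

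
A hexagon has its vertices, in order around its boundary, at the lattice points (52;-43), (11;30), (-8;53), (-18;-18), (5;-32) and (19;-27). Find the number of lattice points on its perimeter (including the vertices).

6

Summing gcd(|Δx|,|Δy|) over the edges gives the boundary count: gcd(41,73) + gcd(19,23) + gcd(10,71) + gcd(23,14) + gcd(14,5) + gcd(33,16) = 1+1+1+1+1+1 = 6.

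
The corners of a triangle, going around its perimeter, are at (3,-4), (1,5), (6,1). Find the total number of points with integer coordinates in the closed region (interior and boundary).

By the shoelace formula, twice the signed area is |(3·5 − 1·(-4)) + (1·1 − 6·5) + (6·(-4) − 3·1)| = 37, so the area is 18.5.
Summing gcd(|Δx|,|Δy|) over the edges gives the boundary count: gcd(2,9) + gcd(5,4) + gcd(3,5) = 1+1+1 = 3.
Pick's theorem gives I = A − B/2 + 1 = 18.5 − 3/2 + 1 = 18, so the closed region contains I + B = 18 + 3 = 21 lattice points.

21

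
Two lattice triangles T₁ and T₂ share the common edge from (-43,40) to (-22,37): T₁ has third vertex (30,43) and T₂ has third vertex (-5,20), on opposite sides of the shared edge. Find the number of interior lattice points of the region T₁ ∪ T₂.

The union is the simple quadrilateral with vertices (-43,40), (30,43), (-22,37), (-5,20) in order.
The shoelace formula gives twice the area as |((-43)·43 − 30·40) + (30·37 − (-22)·43) + ((-22)·20 − (-5)·37) + ((-5)·40 − (-43)·20)| = 588, so the area is 294.
The number of boundary lattice points is Σ gcd(|Δx|,|Δy|) = gcd(73,3) + gcd(52,6) + gcd(17,17) + gcd(38,20) = 1+2+17+2 = 22.
By Pick's theorem I = A − B/2 + 1 = 294 − 22/2 + 1 = 284.

284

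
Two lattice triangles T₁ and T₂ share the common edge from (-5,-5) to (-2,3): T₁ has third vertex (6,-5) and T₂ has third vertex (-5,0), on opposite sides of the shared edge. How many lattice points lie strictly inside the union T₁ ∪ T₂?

39

The union is the simple quadrilateral with vertices (-5,-5), (6,-5), (-2,3), (-5,0) in order.
The shoelace formula gives twice the area as |[(-5)·(-5) − 6·(-5)] + [6·3 − (-2)·(-5)] + [(-2)·0 − (-5)·3] + [(-5)·(-5) − (-5)·0]| = 103, so the area is 103/2.
The number of boundary lattice points is Σ gcd(|Δx|,|Δy|) = gcd(11,0) + gcd(8,8) + gcd(3,3) + gcd(0,5) = 11+8+3+5 = 27.
By Pick's theorem I = A − B/2 + 1 = 103/2 − 27/2 + 1 = 39.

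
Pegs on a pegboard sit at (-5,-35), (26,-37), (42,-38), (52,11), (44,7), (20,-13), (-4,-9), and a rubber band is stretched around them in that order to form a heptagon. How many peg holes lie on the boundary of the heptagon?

16

The number of boundary lattice points is Σ gcd(|Δx|,|Δy|) = gcd(31,2) + gcd(16,1) + gcd(10,49) + gcd(8,4) + gcd(24,20) + gcd(24,4) + gcd(1,26) = 1+1+1+4+4+4+1 = 16.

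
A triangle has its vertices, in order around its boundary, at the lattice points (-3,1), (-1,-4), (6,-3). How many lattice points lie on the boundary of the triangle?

Along each edge there are gcd(|Δx|,|Δy|)+1 lattice points, so counting each shared vertex once the boundary has gcd(2,5) + gcd(7,1) + gcd(9,4) = 1+1+1 = 3.

3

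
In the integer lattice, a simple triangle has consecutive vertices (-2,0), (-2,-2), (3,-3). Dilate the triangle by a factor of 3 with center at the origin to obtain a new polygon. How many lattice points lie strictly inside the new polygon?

By the shoelace formula, twice the signed area is |((-2)·(-2) − (-2)·0) + ((-2)·(-3) − 3·(-2)) + (3·0 − (-2)·(-3))| = 10, so the area is 5.
Along each edge there are gcd(|Δx|,|Δy|)+1 lattice points, so counting each shared vertex once the boundary has gcd(0,2) + gcd(5,1) + gcd(5,3) = 2+1+1 = 4.
Scaling by 3 multiplies the area by 3² = 9 (so the new area is 45) and multiplies the boundary lattice-point count by 3, giving 12.
By Pick's theorem, the interior count of the dilated polygon is 45 − 12/2 + 1 = 40.

40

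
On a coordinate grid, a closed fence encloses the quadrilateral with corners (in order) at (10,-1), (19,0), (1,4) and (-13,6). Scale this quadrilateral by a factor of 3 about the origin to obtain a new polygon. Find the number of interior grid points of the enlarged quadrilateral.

The shoelace formula gives twice the area as |[10·0 − 19·(-1)] + [19·4 − 1·0] + [1·6 − (-13)·4] + [(-13)·(-1) − 10·6]| = 106, so the area is 53.
Along each edge there are gcd(|Δx|,|Δy|)+1 lattice points, so counting each shared vertex once the boundary has gcd(9,1) + gcd(18,4) + gcd(14,2) + gcd(23,7) = 1+2+2+1 = 6.
Scaling by 3 multiplies the area by 3² = 9 (so the new area is 477) and multiplies the boundary lattice-point count by 3, giving 18.
By Pick's theorem, the interior count of the dilated polygon is 477 − 18/2 + 1 = 469.

469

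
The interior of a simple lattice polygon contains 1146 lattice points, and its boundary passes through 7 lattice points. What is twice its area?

By Pick's theorem, A = I + B/2 − 1 = 1146 + 7/2 − 1 = 2297/2.
Hence 2A = 2297.

2297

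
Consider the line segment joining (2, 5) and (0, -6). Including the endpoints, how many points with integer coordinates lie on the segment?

2

The number of lattice points on a segment between lattice points is gcd(|Δx|,|Δy|) + 1 = gcd(2,11) + 1 = 1 + 1 = 2.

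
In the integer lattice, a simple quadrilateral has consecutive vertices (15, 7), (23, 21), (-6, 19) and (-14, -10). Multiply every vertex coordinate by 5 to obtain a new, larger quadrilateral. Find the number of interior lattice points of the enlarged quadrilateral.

Using the shoelace formula, 2A = |(15·21 − 23·7) + (23·19 − (-6)·21) + ((-6)·(-10) − (-14)·19) + ((-14)·7 − 15·(-10))| = 1095, so the area is 1095/2.
Along each edge there are gcd(|Δx|,|Δy|)+1 lattice points, so counting each shared vertex once the boundary has gcd(8,14) + gcd(29,2) + gcd(8,29) + gcd(29,17) = 2+1+1+1 = 5.
Scaling by 5 multiplies the area by 5² = 25 (so the new area is 27375/2) and multiplies the boundary lattice-point count by 5, giving 25.
By Pick's theorem, the interior count of the dilated polygon is 27375/2 − 25/2 + 1 = 13676.

13676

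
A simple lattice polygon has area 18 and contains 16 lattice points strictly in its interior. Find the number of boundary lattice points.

6

Pick's theorem gives A = I + B/2 − 1, so B = 2(A − I + 1) = 2(18 − 16 + 1) = 6.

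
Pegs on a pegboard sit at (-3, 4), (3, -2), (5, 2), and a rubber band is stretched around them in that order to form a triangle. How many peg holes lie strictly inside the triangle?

By the shoelace formula, twice the signed area is |((-3)·(-2) − 3·4) + (3·2 − 5·(-2)) + (5·4 − (-3)·2)| = 36, so the area is 18.
Along each edge there are gcd(|Δx|,|Δy|)+1 lattice points, so counting each shared vertex once the boundary has gcd(6,6) + gcd(2,4) + gcd(8,2) = 6+2+2 = 10.
By Pick's theorem A = I + B/2 − 1, so I = 18 − 10/2 + 1 = 14.

14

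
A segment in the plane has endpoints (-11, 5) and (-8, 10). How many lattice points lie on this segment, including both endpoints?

2

The number of lattice points on a segment between lattice points is gcd(|Δx|,|Δy|) + 1 = gcd(3,5) + 1 = 1 + 1 = 2.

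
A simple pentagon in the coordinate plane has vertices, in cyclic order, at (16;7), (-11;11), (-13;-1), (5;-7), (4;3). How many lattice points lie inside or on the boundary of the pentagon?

271

The shoelace formula gives twice the area as |[16·11 − (-11)·7] + [(-11)·(-1) − (-13)·11] + [(-13)·(-7) − 5·(-1)] + [5·3 − 4·(-7)] + [4·7 − 16·3]| = 526, so the area is 263.
Summing gcd(|Δx|,|Δy|) over the edges gives the boundary count: gcd(27,4) + gcd(2,12) + gcd(18,6) + gcd(1,10) + gcd(12,4) = 1+2+6+1+4 = 14.
Pick's theorem gives I = A − B/2 + 1 = 263 − 14/2 + 1 = 257, so the closed region contains I + B = 257 + 14 = 271 lattice points.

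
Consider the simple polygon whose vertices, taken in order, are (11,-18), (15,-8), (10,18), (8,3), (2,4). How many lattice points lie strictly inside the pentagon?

180

Using the shoelace formula, 2A = |[11·(-8) − 15·(-18)] + [15·18 − 10·(-8)] + [10·3 − 8·18] + [8·4 − 2·3] + [2·(-18) − 11·4]| = 364, so the area is 182.
Summing gcd(|Δx|,|Δy|) over the edges gives the boundary count: gcd(4,10) + gcd(5,26) + gcd(2,15) + gcd(6,1) + gcd(9,22) = 2+1+1+1+1 = 6.
By Pick's theorem A = I + B/2 − 1, so I = 182 − 6/2 + 1 = 180.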